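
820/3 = 273+1/3 = 273.33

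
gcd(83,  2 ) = 1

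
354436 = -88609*( - 4 )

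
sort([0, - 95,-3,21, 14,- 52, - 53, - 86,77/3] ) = [ - 95,-86, - 53 , - 52, - 3, 0, 14,21,77/3 ] 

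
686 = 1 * 686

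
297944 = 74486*4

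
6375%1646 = 1437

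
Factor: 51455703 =3^1*13^1*1319377^1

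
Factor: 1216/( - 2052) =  - 16/27 = - 2^4*3^( - 3 ) 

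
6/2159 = 6/2159 = 0.00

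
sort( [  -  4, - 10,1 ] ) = [-10,-4, 1 ] 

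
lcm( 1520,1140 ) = 4560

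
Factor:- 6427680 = -2^5*3^1*5^1*7^1*1913^1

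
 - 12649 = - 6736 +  - 5913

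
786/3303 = 262/1101 = 0.24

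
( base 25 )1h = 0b101010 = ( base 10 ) 42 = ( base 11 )39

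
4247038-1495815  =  2751223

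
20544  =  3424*6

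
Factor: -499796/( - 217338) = 614/267 = 2^1*3^( - 1)*89^(-1)*307^1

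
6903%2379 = 2145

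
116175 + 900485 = 1016660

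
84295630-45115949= 39179681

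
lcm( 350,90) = 3150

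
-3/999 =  - 1+332/333 = - 0.00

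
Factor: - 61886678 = -2^1*7^1*  269^1*16433^1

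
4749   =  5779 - 1030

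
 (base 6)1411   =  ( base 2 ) 101101111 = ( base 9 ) 447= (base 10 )367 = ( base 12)267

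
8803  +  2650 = 11453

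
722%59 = 14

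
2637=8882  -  6245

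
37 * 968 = 35816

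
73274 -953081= - 879807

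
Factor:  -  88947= - 3^2 * 9883^1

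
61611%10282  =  10201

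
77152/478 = 38576/239  =  161.41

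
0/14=0= 0.00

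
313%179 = 134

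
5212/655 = 5212/655 =7.96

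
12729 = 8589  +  4140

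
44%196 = 44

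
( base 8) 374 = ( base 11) 20a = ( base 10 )252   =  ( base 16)FC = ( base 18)e0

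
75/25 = 3 = 3.00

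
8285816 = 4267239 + 4018577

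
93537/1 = 93537 = 93537.00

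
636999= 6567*97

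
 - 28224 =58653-86877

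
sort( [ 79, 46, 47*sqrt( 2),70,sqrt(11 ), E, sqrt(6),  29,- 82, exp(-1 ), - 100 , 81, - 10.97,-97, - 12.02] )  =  [ - 100,- 97,- 82, - 12.02,-10.97, exp(- 1 ),  sqrt(6),E, sqrt( 11 ),29, 46, 47 * sqrt(2 ), 70, 79,81 ] 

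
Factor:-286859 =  - 286859^1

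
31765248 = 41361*768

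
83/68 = 1+15/68 = 1.22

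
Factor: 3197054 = 2^1 *7^2*17^1 * 19^1 * 101^1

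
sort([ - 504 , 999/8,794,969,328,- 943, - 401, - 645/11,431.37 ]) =[ - 943, - 504, - 401, - 645/11, 999/8,328,431.37, 794,969 ] 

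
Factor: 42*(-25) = -1050 =-  2^1*3^1*5^2 * 7^1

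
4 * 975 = 3900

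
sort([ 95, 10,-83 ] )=[ -83, 10,95]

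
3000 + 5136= 8136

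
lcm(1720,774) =15480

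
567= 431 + 136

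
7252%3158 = 936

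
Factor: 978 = 2^1 * 3^1*163^1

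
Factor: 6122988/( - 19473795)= -680332/2163755 = -2^2*5^(-1 )*11^(  -  1 )*283^1*601^1*39341^( - 1)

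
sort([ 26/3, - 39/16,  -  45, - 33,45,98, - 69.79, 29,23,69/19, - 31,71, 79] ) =[ - 69.79, - 45,-33, - 31,-39/16,69/19,26/3,23, 29,45, 71 , 79,98]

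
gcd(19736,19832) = 8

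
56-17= 39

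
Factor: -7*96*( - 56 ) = 37632 = 2^8 * 3^1*7^2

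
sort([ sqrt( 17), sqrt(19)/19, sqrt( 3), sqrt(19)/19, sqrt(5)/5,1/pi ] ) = [ sqrt(19) /19, sqrt (19)/19 , 1/pi, sqrt ( 5)/5,sqrt(3),sqrt(17 ) ]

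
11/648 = 11/648=0.02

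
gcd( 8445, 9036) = 3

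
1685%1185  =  500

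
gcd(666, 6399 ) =9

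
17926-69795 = - 51869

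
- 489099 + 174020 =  -315079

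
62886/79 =62886/79 =796.03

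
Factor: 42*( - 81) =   -  2^1 * 3^5*7^1 = -3402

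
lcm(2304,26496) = 52992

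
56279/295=56279/295 = 190.78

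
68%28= 12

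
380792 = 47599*8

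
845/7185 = 169/1437 = 0.12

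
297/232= 1 + 65/232=1.28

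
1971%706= 559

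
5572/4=1393 = 1393.00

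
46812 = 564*83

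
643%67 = 40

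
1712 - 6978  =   - 5266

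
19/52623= 19/52623  =  0.00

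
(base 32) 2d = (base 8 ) 115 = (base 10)77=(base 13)5C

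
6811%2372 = 2067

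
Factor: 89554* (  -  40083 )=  - 2^1 * 3^1 *31^1*431^1*44777^1  =  -3589592982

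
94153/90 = 94153/90 =1046.14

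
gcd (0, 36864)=36864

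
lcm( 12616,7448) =618184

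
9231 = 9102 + 129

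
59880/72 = 2495/3 =831.67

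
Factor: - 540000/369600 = - 2^( - 1)*3^2*5^2*7^( - 1)*11^( - 1) = - 225/154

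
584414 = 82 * 7127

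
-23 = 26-49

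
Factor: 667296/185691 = 2^5 *3^1*7^1*11^(  -  1)*17^( - 1 ) = 672/187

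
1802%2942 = 1802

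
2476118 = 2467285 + 8833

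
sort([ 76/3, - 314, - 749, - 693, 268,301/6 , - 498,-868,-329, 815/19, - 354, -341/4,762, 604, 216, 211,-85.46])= [-868, - 749,-693,-498, - 354,- 329 , - 314, - 85.46, - 341/4,  76/3,815/19,301/6,  211, 216,268, 604,762 ] 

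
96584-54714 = 41870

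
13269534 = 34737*382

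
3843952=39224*98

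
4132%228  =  28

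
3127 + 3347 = 6474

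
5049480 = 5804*870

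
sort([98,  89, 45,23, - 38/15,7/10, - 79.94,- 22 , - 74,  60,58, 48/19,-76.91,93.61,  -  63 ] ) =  [ - 79.94,  -  76.91,-74, - 63, - 22, - 38/15,7/10, 48/19,23,45,  58,60,89,93.61,98]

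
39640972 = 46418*854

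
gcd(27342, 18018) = 126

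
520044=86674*6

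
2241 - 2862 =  - 621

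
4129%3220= 909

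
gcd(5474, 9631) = 1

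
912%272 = 96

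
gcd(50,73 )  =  1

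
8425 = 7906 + 519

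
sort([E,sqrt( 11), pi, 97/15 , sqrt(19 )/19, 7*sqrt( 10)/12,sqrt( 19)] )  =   [sqrt( 19 )/19,7*sqrt(10)/12, E, pi, sqrt(11), sqrt(19), 97/15 ] 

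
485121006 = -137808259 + 622929265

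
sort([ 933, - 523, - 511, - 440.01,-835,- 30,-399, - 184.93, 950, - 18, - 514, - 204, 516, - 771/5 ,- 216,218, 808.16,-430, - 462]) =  [ - 835, - 523, - 514, - 511 , - 462, - 440.01, - 430, - 399, - 216, - 204, - 184.93, - 771/5, - 30, - 18, 218, 516, 808.16 , 933,950 ] 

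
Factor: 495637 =495637^1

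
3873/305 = 3873/305 = 12.70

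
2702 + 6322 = 9024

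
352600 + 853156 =1205756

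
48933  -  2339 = 46594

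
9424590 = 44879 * 210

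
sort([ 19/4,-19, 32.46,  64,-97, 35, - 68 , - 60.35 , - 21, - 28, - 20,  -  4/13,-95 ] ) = [ - 97, - 95,  -  68, - 60.35, - 28, - 21,-20,  -  19, - 4/13, 19/4,32.46,35, 64] 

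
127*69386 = 8812022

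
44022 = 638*69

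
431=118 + 313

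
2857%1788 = 1069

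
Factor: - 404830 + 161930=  - 2^2*5^2*7^1 *347^1= - 242900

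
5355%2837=2518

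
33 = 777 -744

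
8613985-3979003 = 4634982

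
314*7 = 2198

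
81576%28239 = 25098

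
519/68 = 7 + 43/68 = 7.63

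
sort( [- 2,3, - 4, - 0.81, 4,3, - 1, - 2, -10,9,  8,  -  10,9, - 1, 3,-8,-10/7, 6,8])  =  [ - 10, - 10,-8, - 4, - 2,-2,-10/7,-1,  -  1, - 0.81,3, 3,3,4, 6,8,8,9,9] 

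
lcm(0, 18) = 0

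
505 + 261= 766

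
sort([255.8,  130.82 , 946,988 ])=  [130.82, 255.8, 946,988 ] 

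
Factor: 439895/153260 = 907/316=2^( - 2)*79^(-1)*907^1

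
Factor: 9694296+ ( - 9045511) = 5^1*129757^1 = 648785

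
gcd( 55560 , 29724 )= 12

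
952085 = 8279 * 115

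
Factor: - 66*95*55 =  - 344850=- 2^1*3^1*5^2*11^2 *19^1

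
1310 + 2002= 3312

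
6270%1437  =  522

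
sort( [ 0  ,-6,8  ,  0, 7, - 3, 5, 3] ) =[-6, - 3, 0 , 0, 3,5, 7, 8]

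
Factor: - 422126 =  - 2^1*211063^1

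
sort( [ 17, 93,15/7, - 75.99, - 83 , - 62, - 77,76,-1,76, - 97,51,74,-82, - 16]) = [ - 97,-83, - 82,  -  77,-75.99, - 62, - 16, - 1,15/7,17, 51,74,76, 76, 93 ]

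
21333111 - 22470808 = -1137697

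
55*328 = 18040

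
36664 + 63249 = 99913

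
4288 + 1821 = 6109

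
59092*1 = 59092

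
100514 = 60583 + 39931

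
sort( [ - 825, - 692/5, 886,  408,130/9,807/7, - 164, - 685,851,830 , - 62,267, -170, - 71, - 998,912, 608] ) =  [ - 998, - 825, - 685, - 170, - 164, - 692/5,- 71, - 62,130/9,807/7,267,408,  608, 830, 851,886,912 ]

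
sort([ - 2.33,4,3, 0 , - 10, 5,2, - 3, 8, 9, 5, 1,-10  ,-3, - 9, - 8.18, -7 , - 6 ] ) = [ - 10, - 10,-9, - 8.18,-7, - 6, - 3,- 3, - 2.33,0, 1,  2,3,  4,5,5,8,9 ]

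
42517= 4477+38040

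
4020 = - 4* ( - 1005)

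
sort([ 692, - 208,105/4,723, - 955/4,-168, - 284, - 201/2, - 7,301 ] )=[ - 284, - 955/4, - 208, - 168, - 201/2,-7, 105/4,301,  692, 723 ] 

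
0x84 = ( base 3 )11220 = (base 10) 132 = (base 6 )340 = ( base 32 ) 44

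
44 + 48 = 92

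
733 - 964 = -231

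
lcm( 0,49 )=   0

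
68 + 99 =167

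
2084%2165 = 2084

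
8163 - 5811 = 2352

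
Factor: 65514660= 2^2*3^1*5^1*19^1*101^1*569^1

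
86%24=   14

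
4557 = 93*49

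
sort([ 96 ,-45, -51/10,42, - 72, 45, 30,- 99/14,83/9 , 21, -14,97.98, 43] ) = [ - 72, - 45, - 14, - 99/14, - 51/10,83/9, 21, 30,42,43, 45,96, 97.98] 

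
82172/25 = 3286 + 22/25 =3286.88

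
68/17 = 4 = 4.00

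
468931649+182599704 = 651531353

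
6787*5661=38421207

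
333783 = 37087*9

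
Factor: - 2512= - 2^4*157^1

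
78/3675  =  26/1225 = 0.02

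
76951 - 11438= 65513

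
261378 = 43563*6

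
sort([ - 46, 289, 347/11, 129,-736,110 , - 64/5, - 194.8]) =[-736, - 194.8, - 46, - 64/5, 347/11,110 , 129,  289 ] 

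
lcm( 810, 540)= 1620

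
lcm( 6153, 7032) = 49224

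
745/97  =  745/97 = 7.68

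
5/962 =5/962 = 0.01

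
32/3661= 32/3661=0.01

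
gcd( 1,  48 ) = 1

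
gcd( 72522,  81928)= 2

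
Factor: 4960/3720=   4/3 = 2^2 * 3^( - 1)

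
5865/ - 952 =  - 7+47/56 =- 6.16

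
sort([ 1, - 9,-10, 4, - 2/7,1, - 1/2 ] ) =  [ - 10, - 9, - 1/2, - 2/7, 1 , 1,4] 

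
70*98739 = 6911730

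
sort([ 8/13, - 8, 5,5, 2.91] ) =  [-8,8/13,2.91, 5, 5]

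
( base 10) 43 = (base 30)1D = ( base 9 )47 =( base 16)2b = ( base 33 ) 1A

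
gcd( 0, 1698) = 1698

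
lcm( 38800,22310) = 892400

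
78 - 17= 61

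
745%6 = 1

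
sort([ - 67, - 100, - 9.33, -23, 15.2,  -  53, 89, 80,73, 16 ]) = [ - 100, - 67, - 53, - 23, - 9.33, 15.2,16 , 73, 80, 89]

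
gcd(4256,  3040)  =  608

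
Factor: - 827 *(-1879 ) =1553933 = 827^1*1879^1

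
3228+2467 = 5695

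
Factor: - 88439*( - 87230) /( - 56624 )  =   - 2^ ( - 3) *5^1 *11^1*13^2*61^1*3539^( - 1 )*6803^1 = - 3857266985/28312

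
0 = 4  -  4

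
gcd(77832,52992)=1656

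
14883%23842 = 14883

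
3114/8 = 389 + 1/4 = 389.25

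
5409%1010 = 359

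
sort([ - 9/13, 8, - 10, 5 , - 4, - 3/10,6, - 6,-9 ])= [-10, - 9 ,  -  6, - 4, - 9/13, - 3/10,5,6 , 8]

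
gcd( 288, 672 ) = 96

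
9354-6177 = 3177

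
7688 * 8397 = 64556136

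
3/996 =1/332 = 0.00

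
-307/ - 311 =307/311 =0.99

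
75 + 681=756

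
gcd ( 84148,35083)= 1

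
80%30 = 20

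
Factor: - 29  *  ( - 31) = 899 = 29^1*31^1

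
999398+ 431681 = 1431079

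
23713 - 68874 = -45161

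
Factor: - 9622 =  - 2^1*17^1*283^1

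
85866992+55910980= 141777972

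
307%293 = 14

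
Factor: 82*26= 2132=2^2*13^1*41^1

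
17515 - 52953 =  - 35438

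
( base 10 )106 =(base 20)56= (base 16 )6a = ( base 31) 3d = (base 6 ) 254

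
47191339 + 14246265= 61437604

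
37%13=11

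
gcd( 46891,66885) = 13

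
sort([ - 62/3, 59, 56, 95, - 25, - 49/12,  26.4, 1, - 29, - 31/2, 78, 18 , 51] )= [ - 29,-25, - 62/3, - 31/2, - 49/12, 1, 18,26.4,51,  56,59, 78, 95 ]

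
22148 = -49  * ( - 452)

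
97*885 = 85845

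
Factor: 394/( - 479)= - 2^1*197^1 * 479^( - 1 ) 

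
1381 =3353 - 1972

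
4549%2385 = 2164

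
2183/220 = 2183/220 = 9.92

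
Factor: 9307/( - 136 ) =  - 2^ ( - 3 )*17^( - 1 )*41^1*227^1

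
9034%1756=254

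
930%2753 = 930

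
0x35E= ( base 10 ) 862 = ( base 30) SM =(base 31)rp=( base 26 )174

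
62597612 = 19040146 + 43557466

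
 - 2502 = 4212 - 6714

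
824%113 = 33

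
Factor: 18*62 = 2^2*3^2*31^1= 1116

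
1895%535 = 290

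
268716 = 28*9597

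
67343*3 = 202029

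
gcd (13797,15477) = 21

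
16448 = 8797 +7651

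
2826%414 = 342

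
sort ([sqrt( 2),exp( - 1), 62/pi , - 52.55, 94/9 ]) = [ -52.55, exp( - 1),  sqrt( 2), 94/9  ,  62/pi] 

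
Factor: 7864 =2^3*983^1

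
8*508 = 4064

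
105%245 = 105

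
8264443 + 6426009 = 14690452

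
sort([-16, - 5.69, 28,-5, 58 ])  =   [ - 16, - 5.69, - 5, 28,58]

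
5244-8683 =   -  3439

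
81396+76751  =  158147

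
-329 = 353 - 682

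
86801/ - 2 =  - 43401+1/2 = - 43400.50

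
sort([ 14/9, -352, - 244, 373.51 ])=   [  -  352,  -  244, 14/9, 373.51]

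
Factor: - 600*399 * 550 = - 2^4  *3^2*5^4 * 7^1*11^1*19^1= -  131670000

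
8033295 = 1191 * 6745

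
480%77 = 18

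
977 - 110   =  867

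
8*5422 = 43376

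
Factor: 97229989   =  163^1 * 596503^1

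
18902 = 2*9451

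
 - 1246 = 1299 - 2545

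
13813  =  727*19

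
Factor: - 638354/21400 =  - 319177/10700 = - 2^( - 2 )*5^(-2) * 47^1*107^(- 1 )  *6791^1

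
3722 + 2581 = 6303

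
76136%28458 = 19220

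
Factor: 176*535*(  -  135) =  - 12711600 = - 2^4*3^3*5^2 * 11^1 *107^1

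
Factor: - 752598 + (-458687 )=-1211285= - 5^1 * 242257^1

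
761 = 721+40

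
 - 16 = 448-464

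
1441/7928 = 1441/7928 = 0.18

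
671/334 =2 + 3/334 = 2.01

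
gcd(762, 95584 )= 2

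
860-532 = 328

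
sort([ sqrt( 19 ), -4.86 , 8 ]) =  [ - 4.86, sqrt (19 ) , 8 ] 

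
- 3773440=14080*( -268 ) 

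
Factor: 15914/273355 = 2^1*5^( - 1 )*23^( - 1 )*73^1 * 109^1*2377^( - 1 ) 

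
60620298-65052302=  -  4432004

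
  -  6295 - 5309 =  - 11604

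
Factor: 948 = 2^2*3^1*79^1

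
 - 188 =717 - 905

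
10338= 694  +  9644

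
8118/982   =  4059/491 =8.27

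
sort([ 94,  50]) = [50,94]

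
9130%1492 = 178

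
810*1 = 810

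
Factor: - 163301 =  - 73^1*2237^1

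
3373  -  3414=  - 41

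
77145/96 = 803 + 19/32= 803.59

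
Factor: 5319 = 3^3*197^1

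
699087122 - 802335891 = -103248769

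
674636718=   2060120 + 672576598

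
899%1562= 899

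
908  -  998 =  - 90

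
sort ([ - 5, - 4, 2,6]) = [ - 5,- 4,2  ,  6]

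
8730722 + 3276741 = 12007463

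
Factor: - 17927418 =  - 2^1  *  3^1 *17^1*175759^1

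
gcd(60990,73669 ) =1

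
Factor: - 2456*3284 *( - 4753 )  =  38335340512 = 2^5*7^2 * 97^1 * 307^1*821^1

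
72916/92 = 792  +  13/23  =  792.57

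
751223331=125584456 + 625638875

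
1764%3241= 1764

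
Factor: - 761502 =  - 2^1* 3^1*7^1*18131^1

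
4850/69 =4850/69 =70.29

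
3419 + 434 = 3853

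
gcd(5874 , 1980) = 66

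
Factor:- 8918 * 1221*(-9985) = 108725446830 = 2^1*3^1*5^1*7^3 * 11^1 *13^1*37^1 * 1997^1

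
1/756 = 1/756 = 0.00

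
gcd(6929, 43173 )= 533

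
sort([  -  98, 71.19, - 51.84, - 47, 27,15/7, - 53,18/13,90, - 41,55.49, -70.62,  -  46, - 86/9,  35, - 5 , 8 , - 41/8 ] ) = [ - 98,-70.62, - 53, - 51.84, - 47 , - 46, - 41, -86/9,-41/8, - 5,18/13,15/7,8,27, 35, 55.49,71.19, 90 ]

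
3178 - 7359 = -4181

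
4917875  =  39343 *125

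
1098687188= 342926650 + 755760538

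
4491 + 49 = 4540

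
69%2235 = 69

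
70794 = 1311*54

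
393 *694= 272742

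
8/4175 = 8/4175 = 0.00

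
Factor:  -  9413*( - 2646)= 24906798 = 2^1*3^3 * 7^2*9413^1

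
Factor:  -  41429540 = -2^2*5^1*1009^1*2053^1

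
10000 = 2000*5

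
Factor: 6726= 2^1*3^1 * 19^1 * 59^1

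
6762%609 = 63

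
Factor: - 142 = -2^1*71^1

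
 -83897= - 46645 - 37252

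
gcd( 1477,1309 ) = 7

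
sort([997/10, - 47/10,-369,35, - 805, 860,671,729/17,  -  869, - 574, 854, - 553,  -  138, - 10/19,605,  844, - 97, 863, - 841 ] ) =[ - 869,  -  841, - 805, - 574 , - 553, - 369, - 138, - 97, - 47/10, - 10/19, 35, 729/17, 997/10 , 605,671, 844 , 854 , 860, 863 ] 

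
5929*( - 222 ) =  - 1316238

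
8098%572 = 90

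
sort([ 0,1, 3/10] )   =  [ 0, 3/10, 1]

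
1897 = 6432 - 4535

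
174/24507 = 58/8169= 0.01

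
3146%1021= 83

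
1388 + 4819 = 6207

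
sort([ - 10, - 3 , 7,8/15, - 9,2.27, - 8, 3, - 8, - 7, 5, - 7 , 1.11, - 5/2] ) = [ - 10, - 9, - 8, - 8, - 7, - 7, - 3, - 5/2,8/15,1.11,2.27,3  ,  5,7 ] 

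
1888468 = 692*2729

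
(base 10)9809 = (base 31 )A6D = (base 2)10011001010001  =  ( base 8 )23121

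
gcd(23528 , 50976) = 8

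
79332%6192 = 5028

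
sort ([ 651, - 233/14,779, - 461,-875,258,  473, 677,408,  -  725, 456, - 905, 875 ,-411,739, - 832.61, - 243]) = [-905,-875, - 832.61,  -  725, - 461 , - 411, - 243,  -  233/14,258,408, 456,473,651,677,739,  779,875]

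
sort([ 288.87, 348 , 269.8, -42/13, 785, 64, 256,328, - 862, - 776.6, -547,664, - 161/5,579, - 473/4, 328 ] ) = [ - 862,-776.6, - 547 , - 473/4, - 161/5,  -  42/13,64,256,269.8, 288.87, 328, 328, 348 , 579,664,785]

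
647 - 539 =108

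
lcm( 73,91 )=6643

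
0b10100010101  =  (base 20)351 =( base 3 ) 1210012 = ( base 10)1301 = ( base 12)905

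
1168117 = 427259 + 740858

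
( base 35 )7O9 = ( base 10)9424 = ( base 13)439c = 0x24D0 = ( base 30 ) AE4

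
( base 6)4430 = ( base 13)60C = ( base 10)1026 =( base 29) 16B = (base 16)402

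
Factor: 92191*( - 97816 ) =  - 2^3*11^1 * 17^2* 29^1*12227^1 =- 9017754856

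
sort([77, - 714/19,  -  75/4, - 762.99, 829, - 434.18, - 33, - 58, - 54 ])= [  -  762.99, - 434.18, - 58, - 54, - 714/19, - 33, - 75/4,77, 829 ] 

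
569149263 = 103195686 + 465953577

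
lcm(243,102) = 8262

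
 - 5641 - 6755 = -12396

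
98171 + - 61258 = 36913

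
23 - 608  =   - 585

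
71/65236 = 71/65236 = 0.00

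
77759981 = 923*84247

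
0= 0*42466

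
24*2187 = 52488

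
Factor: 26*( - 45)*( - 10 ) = 2^2*3^2*5^2*13^1 = 11700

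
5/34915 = 1/6983 = 0.00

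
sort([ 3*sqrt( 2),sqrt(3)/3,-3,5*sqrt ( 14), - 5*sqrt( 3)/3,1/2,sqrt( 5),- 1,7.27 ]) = [-3, -5*sqrt(3) /3, -1,1/2,  sqrt(3) /3,  sqrt(5) , 3*sqrt(2 ), 7.27, 5 * sqrt(14 ) ]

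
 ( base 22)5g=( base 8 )176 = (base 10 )126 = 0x7e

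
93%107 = 93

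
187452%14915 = 8472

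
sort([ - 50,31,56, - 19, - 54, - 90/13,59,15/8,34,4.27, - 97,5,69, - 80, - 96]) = [ - 97, - 96,- 80, - 54, - 50, - 19, - 90/13,15/8, 4.27,5, 31,34,56,59,69 ] 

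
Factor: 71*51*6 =21726 = 2^1 *3^2*17^1*71^1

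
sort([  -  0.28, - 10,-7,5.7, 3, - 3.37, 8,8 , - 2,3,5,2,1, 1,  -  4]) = [  -  10 , - 7,-4 , - 3.37,-2,-0.28,  1,1,2,3,3, 5,5.7, 8 , 8] 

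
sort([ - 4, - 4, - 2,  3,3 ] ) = [ - 4, - 4,-2 , 3, 3]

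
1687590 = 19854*85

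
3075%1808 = 1267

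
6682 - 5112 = 1570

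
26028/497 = 26028/497 = 52.37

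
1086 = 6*181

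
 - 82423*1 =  - 82423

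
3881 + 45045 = 48926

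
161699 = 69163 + 92536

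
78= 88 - 10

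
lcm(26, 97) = 2522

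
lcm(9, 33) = 99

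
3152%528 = 512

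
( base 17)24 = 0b100110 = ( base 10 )38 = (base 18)22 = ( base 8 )46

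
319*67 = 21373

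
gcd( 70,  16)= 2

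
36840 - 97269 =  - 60429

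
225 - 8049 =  - 7824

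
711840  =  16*44490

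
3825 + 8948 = 12773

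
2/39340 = 1/19670 = 0.00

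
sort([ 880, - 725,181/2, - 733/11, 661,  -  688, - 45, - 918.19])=[-918.19, - 725, - 688,  -  733/11, - 45,181/2 , 661,880 ] 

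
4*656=2624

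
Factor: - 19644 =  - 2^2*3^1*1637^1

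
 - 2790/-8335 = 558/1667 = 0.33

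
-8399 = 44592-52991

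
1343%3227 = 1343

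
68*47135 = 3205180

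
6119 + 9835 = 15954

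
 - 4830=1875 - 6705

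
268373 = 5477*49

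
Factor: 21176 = 2^3*2647^1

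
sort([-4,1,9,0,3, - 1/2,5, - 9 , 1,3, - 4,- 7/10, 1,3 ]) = [ - 9,- 4,-4,-7/10,  -  1/2,0,1,  1,1, 3, 3,3,  5,9 ]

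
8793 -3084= 5709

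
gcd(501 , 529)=1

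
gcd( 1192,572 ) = 4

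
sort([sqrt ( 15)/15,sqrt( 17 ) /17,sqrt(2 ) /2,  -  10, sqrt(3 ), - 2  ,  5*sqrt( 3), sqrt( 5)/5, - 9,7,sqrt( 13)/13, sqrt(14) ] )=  [ - 10,  -  9, - 2,sqrt(17)/17, sqrt( 15)/15,sqrt(13 ) /13,sqrt( 5 )/5,sqrt ( 2)/2,sqrt ( 3), sqrt( 14 ),7,5 * sqrt( 3)]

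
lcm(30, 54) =270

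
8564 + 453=9017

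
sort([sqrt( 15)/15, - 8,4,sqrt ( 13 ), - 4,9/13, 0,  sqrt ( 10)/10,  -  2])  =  [ - 8,-4 , - 2,0, sqrt(15 )/15,sqrt(10)/10,9/13,sqrt(13),4]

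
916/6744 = 229/1686=0.14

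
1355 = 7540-6185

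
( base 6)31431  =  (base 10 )4267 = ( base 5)114032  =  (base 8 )10253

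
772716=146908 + 625808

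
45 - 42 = 3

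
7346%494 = 430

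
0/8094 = 0 =0.00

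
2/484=1/242 = 0.00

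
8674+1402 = 10076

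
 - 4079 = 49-4128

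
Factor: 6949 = 6949^1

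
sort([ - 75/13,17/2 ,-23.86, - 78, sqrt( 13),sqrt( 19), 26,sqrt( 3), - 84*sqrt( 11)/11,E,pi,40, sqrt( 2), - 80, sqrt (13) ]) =[ - 80, - 78, - 84*sqrt( 11 ) /11, - 23.86, - 75/13,sqrt( 2),  sqrt (3),E,pi , sqrt ( 13), sqrt( 13),sqrt( 19),17/2,26, 40] 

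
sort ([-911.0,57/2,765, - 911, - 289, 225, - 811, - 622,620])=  [ - 911.0,  -  911, - 811,- 622, - 289, 57/2,225 , 620 , 765] 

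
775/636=775/636 = 1.22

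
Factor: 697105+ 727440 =1424545 = 5^1*41^1*6949^1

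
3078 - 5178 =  -2100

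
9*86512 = 778608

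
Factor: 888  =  2^3 * 3^1*37^1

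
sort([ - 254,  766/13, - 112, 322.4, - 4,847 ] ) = [ - 254, -112, - 4, 766/13,  322.4, 847] 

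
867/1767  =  289/589 = 0.49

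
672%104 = 48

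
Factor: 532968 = 2^3*3^1  *53^1 * 419^1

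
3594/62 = 1797/31 = 57.97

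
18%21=18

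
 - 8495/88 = - 97 + 41/88=   - 96.53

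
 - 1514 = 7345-8859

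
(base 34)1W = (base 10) 66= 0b1000010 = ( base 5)231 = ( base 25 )2G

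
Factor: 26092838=2^1 * 359^1*36341^1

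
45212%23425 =21787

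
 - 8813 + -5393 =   -  14206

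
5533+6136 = 11669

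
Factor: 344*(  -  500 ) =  - 172000  =  -2^5 *5^3*43^1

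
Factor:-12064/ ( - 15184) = 58/73  =  2^1*29^1*73^( - 1)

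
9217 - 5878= 3339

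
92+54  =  146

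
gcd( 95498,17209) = 1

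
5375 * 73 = 392375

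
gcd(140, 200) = 20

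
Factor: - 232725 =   -  3^1*5^2*29^1 * 107^1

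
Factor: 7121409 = 3^1 * 19^1 * 101^1 * 1237^1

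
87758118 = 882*99499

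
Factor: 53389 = 7^1*29^1*263^1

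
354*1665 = 589410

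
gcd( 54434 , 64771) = 1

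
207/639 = 23/71 =0.32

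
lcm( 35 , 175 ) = 175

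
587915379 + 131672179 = 719587558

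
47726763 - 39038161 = 8688602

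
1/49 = 1/49 = 0.02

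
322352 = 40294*8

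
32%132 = 32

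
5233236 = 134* 39054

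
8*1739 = 13912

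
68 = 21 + 47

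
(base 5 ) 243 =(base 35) 23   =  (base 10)73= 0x49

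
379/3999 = 379/3999  =  0.09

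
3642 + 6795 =10437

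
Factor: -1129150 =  - 2^1 * 5^2 * 11^1*2053^1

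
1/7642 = 1/7642=0.00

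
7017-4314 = 2703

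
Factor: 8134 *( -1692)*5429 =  - 74717850312 = -2^3 * 3^2*7^2*47^1*61^1*83^1*89^1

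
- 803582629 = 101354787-904937416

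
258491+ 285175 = 543666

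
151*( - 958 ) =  - 144658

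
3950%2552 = 1398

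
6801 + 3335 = 10136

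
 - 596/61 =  - 596/61 = - 9.77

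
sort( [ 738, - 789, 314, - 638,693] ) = [ - 789, - 638  ,  314,693 , 738] 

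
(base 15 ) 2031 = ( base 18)12HA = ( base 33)67V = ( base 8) 15214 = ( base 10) 6796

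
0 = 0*688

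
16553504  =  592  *27962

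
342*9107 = 3114594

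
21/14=3/2 =1.50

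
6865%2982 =901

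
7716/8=964 + 1/2=964.50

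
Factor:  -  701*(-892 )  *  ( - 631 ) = -394559252   =  - 2^2*223^1*631^1*701^1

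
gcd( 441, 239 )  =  1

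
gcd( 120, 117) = 3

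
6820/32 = 213 + 1/8 = 213.12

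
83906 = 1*83906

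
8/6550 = 4/3275 = 0.00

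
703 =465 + 238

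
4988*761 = 3795868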